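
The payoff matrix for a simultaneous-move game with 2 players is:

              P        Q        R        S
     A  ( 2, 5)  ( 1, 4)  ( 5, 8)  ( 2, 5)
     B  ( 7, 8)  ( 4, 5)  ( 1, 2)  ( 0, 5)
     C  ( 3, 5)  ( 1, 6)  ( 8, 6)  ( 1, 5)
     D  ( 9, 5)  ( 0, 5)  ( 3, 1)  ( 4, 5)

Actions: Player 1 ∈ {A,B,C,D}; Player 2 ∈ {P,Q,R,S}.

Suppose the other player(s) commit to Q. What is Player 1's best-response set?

u_1(A vs Q) = 1
u_1(B vs Q) = 4
u_1(C vs Q) = 1
u_1(D vs Q) = 0
max payoff 4 at {B}

P1 best: {B}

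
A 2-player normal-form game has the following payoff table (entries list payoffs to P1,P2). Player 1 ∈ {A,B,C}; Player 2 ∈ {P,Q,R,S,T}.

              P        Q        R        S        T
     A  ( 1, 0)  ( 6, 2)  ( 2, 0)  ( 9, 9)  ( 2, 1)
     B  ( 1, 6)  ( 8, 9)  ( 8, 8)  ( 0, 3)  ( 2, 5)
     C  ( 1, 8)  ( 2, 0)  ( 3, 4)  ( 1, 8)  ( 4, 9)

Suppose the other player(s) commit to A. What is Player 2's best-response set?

P2 best: {S}

u_2(P vs A) = 0
u_2(Q vs A) = 2
u_2(R vs A) = 0
u_2(S vs A) = 9
u_2(T vs A) = 1
max payoff 9 at {S}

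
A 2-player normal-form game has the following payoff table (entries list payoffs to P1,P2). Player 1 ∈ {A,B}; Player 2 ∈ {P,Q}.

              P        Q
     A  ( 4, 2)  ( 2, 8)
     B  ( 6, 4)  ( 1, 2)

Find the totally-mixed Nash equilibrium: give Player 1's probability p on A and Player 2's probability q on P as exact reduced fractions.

P1 indiff ⇒ q·4+(1-q)·2 = q·6+(1-q)·1 ⇒ q(-2) = (1-q)(-1) ⇒ q = 1/3
P2 indiff ⇒ p·2+(1-p)·4 = p·8+(1-p)·2 ⇒ p(-6) = (1-p)(-2) ⇒ p = 1/4

P1 mixes 1/4 on A; P2 mixes 1/3 on P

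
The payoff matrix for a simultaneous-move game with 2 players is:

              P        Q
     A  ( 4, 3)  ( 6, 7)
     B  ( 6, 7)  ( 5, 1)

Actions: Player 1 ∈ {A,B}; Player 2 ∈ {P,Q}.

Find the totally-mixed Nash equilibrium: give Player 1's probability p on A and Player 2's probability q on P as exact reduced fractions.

P1 mixes 3/5 on A; P2 mixes 1/3 on P

P1 indiff ⇒ q·4+(1-q)·6 = q·6+(1-q)·5 ⇒ q(-2) = (1-q)(-1) ⇒ q = 1/3
P2 indiff ⇒ p·3+(1-p)·7 = p·7+(1-p)·1 ⇒ p(-4) = (1-p)(-6) ⇒ p = 3/5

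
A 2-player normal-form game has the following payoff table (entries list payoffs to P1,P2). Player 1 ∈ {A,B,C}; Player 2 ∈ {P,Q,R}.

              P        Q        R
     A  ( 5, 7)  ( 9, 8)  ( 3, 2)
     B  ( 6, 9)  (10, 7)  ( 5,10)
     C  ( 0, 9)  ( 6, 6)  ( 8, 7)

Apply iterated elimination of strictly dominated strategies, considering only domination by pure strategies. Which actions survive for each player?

IESDS → P1:{B,C} P2:{P,R}

P1 drop A (B beats it: P:6>5 Q:10>9 R:5>3)
P2 drop Q (P beats it: B:9>7 C:9>6)
P1→{B,C} P2→{P,R}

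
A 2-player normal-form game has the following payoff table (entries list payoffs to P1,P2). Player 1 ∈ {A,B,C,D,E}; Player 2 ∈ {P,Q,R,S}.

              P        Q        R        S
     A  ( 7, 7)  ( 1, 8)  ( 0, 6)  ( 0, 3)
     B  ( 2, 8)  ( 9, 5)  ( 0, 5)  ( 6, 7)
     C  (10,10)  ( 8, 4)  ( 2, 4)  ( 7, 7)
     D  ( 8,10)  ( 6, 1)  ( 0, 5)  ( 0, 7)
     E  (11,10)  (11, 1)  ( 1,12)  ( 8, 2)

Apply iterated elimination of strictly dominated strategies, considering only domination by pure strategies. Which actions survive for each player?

P1 drop A (C beats it: P:10>7 Q:8>1 R:2>0 S:7>0)
P1 drop B (E beats it: P:11>2 Q:11>9 R:1>0 S:8>6)
P1 drop D (C beats it: P:10>8 Q:8>6 R:2>0 S:7>0)
P2 drop Q (P beats it: C:10>4 E:10>1)
P2 drop S (P beats it: C:10>7 E:10>2)
P1→{C,E} P2→{P,R}

Survivors P1:{C,E} P2:{P,R}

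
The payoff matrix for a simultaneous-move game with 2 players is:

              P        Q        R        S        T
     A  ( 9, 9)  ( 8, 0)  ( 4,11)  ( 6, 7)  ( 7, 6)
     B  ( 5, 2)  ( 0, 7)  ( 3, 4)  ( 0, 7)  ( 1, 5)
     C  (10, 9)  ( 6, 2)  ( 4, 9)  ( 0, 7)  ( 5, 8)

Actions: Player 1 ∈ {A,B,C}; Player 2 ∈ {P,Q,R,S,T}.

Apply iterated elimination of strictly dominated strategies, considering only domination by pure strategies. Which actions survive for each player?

P1 drop B (A beats it: P:9>5 Q:8>0 R:4>3 S:6>0 T:7>1)
P2 drop Q (P beats it: A:9>0 C:9>2)
P2 drop S (P beats it: A:9>7 C:9>7)
P2 drop T (P beats it: A:9>6 C:9>8)
P1→{A,C} P2→{P,R}

IESDS → P1:{A,C} P2:{P,R}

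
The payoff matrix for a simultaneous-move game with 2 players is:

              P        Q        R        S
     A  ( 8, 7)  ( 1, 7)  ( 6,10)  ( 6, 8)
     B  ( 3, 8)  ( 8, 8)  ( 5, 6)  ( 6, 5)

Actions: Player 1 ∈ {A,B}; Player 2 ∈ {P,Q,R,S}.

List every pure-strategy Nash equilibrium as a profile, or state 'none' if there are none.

(A,P): not NE [P2→R gives 10>7]
(A,Q): not NE [P1→B gives 8>1; P2→R gives 10>7]
(A,R): NE
(A,S): not NE [P2→R gives 10>8]
(B,P): not NE [P1→A gives 8>3]
(B,Q): NE
(B,R): not NE [P1→A gives 6>5; P2→Q gives 8>6]
(B,S): not NE [P2→Q gives 8>5]

NE set: (A,R), (B,Q)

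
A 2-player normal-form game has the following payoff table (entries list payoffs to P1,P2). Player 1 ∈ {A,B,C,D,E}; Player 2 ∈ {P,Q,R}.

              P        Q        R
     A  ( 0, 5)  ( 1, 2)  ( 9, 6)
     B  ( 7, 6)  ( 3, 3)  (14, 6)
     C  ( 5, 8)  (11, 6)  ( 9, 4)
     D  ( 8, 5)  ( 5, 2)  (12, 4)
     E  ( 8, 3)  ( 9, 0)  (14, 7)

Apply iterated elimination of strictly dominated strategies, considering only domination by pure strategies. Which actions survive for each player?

Survivors P1:{B,D,E} P2:{P,R}

P1 drop A (B beats it: P:7>0 Q:3>1 R:14>9)
P2 drop Q (P beats it: B:6>3 C:8>6 D:5>2 E:3>0)
P1 drop C (B beats it: P:7>5 R:14>9)
P1→{B,D,E} P2→{P,R}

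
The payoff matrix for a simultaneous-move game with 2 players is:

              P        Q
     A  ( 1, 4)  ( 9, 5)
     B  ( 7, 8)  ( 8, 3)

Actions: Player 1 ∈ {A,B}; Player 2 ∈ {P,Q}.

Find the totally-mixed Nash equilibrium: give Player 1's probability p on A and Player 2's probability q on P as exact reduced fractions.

P1 indiff ⇒ q·1+(1-q)·9 = q·7+(1-q)·8 ⇒ q(-6) = (1-q)(-1) ⇒ q = 1/7
P2 indiff ⇒ p·4+(1-p)·8 = p·5+(1-p)·3 ⇒ p(-1) = (1-p)(-5) ⇒ p = 5/6

P1 mixes 5/6 on A; P2 mixes 1/7 on P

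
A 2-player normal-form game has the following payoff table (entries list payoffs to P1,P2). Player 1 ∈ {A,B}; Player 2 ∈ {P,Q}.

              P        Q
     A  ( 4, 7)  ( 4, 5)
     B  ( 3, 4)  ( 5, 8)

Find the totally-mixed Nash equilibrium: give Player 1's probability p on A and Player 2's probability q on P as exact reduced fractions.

(p,q) = (2/3, 1/2)

P1 indiff ⇒ q·4+(1-q)·4 = q·3+(1-q)·5 ⇒ q(1) = (1-q)(1) ⇒ q = 1/2
P2 indiff ⇒ p·7+(1-p)·4 = p·5+(1-p)·8 ⇒ p(2) = (1-p)(4) ⇒ p = 2/3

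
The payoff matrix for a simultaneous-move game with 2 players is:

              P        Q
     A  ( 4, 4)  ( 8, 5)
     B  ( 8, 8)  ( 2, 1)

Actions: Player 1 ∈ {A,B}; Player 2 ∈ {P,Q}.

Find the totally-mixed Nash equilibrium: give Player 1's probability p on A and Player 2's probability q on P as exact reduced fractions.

P1 mixes 7/8 on A; P2 mixes 3/5 on P

P1 indiff ⇒ q·4+(1-q)·8 = q·8+(1-q)·2 ⇒ q(-4) = (1-q)(-6) ⇒ q = 3/5
P2 indiff ⇒ p·4+(1-p)·8 = p·5+(1-p)·1 ⇒ p(-1) = (1-p)(-7) ⇒ p = 7/8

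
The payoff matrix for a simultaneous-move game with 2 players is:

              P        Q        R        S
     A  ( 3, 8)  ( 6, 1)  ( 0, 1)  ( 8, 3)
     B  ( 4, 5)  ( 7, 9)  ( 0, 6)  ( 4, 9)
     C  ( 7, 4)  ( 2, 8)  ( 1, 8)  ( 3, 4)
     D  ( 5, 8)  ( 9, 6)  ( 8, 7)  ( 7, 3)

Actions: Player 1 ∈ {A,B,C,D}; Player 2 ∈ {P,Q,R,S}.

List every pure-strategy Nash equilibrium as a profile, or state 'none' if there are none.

PSNE: ∅

(A,P): not NE [P1→C gives 7>3]
(A,Q): not NE [P1→D gives 9>6; P2→P gives 8>1]
(A,R): not NE [P1→D gives 8>0; P2→P gives 8>1]
(A,S): not NE [P2→P gives 8>3]
(B,P): not NE [P1→C gives 7>4; P2→S gives 9>5]
(B,Q): not NE [P1→D gives 9>7]
(B,R): not NE [P1→D gives 8>0; P2→S gives 9>6]
(B,S): not NE [P1→A gives 8>4]
(C,P): not NE [P2→R gives 8>4]
(C,Q): not NE [P1→D gives 9>2]
(C,R): not NE [P1→D gives 8>1]
(C,S): not NE [P1→A gives 8>3; P2→R gives 8>4]
(D,P): not NE [P1→C gives 7>5]
(D,Q): not NE [P2→P gives 8>6]
(D,R): not NE [P2→P gives 8>7]
(D,S): not NE [P1→A gives 8>7; P2→P gives 8>3]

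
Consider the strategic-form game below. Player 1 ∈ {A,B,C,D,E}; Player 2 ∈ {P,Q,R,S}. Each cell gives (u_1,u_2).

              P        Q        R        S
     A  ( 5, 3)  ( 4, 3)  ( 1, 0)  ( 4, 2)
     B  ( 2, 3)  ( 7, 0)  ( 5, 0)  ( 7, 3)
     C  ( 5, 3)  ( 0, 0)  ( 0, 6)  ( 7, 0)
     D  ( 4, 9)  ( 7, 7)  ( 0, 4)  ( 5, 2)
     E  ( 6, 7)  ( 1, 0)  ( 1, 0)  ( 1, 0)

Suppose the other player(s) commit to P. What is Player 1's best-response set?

BR_1 = {E}

u_1(A vs P) = 5
u_1(B vs P) = 2
u_1(C vs P) = 5
u_1(D vs P) = 4
u_1(E vs P) = 6
max payoff 6 at {E}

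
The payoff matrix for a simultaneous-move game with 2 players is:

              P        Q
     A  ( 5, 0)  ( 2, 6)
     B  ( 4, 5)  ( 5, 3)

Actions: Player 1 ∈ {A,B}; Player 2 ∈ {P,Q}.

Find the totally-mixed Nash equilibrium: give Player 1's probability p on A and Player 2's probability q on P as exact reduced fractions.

P1 mixes 1/4 on A; P2 mixes 3/4 on P

P1 indiff ⇒ q·5+(1-q)·2 = q·4+(1-q)·5 ⇒ q(1) = (1-q)(3) ⇒ q = 3/4
P2 indiff ⇒ p·0+(1-p)·5 = p·6+(1-p)·3 ⇒ p(-6) = (1-p)(-2) ⇒ p = 1/4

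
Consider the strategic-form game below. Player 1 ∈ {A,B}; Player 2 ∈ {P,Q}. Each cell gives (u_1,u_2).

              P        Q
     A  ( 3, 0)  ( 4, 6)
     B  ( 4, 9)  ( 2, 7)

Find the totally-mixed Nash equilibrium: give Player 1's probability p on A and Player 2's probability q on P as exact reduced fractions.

p=1/4, q=2/3

P1 indiff ⇒ q·3+(1-q)·4 = q·4+(1-q)·2 ⇒ q(-1) = (1-q)(-2) ⇒ q = 2/3
P2 indiff ⇒ p·0+(1-p)·9 = p·6+(1-p)·7 ⇒ p(-6) = (1-p)(-2) ⇒ p = 1/4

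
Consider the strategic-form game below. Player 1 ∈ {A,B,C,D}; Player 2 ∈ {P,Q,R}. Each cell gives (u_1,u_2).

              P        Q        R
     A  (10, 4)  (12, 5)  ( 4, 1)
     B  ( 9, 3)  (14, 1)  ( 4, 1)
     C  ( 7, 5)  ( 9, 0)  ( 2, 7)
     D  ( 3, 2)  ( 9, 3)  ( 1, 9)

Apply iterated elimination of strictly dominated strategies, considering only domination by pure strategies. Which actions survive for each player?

P1 drop C (A beats it: P:10>7 Q:12>9 R:4>2)
P1 drop D (A beats it: P:10>3 Q:12>9 R:4>1)
P2 drop R (P beats it: A:4>1 B:3>1)
P1→{A,B} P2→{P,Q}

Remaining: P1:{A,B} P2:{P,Q}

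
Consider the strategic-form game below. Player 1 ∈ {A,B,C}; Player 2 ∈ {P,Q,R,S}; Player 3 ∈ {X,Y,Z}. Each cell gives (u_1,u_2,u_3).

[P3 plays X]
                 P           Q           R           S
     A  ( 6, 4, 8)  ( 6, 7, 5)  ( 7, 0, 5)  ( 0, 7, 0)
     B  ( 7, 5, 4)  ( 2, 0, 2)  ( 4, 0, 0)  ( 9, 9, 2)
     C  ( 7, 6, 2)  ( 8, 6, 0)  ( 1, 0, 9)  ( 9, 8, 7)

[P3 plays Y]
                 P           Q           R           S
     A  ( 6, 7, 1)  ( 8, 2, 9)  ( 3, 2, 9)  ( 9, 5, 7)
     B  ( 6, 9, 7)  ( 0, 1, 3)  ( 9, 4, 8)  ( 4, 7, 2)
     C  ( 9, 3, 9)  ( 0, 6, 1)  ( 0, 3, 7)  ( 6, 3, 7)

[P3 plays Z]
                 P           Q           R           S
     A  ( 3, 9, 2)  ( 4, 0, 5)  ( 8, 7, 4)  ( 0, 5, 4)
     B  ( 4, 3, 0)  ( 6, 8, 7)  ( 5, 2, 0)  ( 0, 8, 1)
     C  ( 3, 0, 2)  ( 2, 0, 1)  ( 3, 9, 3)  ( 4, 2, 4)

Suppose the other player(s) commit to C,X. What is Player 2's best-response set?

u_2(P vs C,X) = 6
u_2(Q vs C,X) = 6
u_2(R vs C,X) = 0
u_2(S vs C,X) = 8
max payoff 8 at {S}

BR_2 = {S}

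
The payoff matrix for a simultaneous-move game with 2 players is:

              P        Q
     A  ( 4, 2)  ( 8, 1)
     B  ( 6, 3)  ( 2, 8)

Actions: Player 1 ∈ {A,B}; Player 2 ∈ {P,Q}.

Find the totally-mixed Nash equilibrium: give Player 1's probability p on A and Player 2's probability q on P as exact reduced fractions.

P1 indiff ⇒ q·4+(1-q)·8 = q·6+(1-q)·2 ⇒ q(-2) = (1-q)(-6) ⇒ q = 3/4
P2 indiff ⇒ p·2+(1-p)·3 = p·1+(1-p)·8 ⇒ p(1) = (1-p)(5) ⇒ p = 5/6

p=5/6, q=3/4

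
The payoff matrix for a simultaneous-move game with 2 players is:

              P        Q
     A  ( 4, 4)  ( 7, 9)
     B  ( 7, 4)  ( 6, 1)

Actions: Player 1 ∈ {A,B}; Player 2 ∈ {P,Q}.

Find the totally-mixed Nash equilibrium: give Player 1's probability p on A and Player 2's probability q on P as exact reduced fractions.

P1 indiff ⇒ q·4+(1-q)·7 = q·7+(1-q)·6 ⇒ q(-3) = (1-q)(-1) ⇒ q = 1/4
P2 indiff ⇒ p·4+(1-p)·4 = p·9+(1-p)·1 ⇒ p(-5) = (1-p)(-3) ⇒ p = 3/8

P1 mixes 3/8 on A; P2 mixes 1/4 on P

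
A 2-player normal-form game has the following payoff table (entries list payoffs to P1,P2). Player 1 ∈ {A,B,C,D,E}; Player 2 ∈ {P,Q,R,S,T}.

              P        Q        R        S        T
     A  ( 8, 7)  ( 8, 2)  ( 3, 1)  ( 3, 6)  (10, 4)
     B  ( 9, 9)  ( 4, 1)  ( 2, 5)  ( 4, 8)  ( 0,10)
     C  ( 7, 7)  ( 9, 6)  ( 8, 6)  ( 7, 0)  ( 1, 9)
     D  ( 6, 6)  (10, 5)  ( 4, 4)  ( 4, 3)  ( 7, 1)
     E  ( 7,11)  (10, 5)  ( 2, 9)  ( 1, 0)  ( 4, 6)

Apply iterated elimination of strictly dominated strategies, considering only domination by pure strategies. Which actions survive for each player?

Survivors P1:{A,B} P2:{P,T}

P2 drop Q (P beats it: A:7>2 B:9>1 C:7>6 D:6>5 E:11>5)
P1 drop E (A beats it: P:8>7 R:3>2 S:3>1 T:10>4)
P2 drop R (P beats it: A:7>1 B:9>5 C:7>6 D:6>4)
P2 drop S (P beats it: A:7>6 B:9>8 C:7>0 D:6>3)
P1 drop C (A beats it: P:8>7 T:10>1)
P1 drop D (A beats it: P:8>6 T:10>7)
P1→{A,B} P2→{P,T}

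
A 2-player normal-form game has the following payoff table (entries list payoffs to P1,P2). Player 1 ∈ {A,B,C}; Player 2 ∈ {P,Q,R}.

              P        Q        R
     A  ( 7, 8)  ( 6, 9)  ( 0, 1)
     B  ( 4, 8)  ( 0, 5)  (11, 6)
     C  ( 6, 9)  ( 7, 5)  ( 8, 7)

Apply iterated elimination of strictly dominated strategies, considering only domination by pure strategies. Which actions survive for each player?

P2 drop R (P beats it: A:8>1 B:8>6 C:9>7)
P1 drop B (A beats it: P:7>4 Q:6>0)
P1→{A,C} P2→{P,Q}

Survivors P1:{A,C} P2:{P,Q}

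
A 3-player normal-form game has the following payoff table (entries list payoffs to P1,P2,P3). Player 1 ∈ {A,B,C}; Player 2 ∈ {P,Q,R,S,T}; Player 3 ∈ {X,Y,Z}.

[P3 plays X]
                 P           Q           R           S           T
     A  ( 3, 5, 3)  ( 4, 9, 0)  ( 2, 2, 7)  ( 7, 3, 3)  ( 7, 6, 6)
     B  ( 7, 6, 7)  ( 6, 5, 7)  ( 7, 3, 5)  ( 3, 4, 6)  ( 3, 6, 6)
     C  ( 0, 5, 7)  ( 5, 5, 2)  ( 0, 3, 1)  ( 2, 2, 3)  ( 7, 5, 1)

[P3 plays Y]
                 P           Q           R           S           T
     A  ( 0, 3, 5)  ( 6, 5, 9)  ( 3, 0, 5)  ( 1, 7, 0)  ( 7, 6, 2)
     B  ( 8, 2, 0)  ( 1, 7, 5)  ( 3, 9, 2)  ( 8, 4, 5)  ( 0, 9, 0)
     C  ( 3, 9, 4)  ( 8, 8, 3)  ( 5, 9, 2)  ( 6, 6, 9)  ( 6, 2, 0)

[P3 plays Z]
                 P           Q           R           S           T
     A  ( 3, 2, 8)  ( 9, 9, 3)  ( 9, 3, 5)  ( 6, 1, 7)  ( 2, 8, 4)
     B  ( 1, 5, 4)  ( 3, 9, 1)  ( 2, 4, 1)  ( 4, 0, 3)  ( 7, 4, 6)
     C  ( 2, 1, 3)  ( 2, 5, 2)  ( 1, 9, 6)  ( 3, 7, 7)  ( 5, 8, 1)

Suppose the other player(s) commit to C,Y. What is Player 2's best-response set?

u_2(P vs C,Y) = 9
u_2(Q vs C,Y) = 8
u_2(R vs C,Y) = 9
u_2(S vs C,Y) = 6
u_2(T vs C,Y) = 2
max payoff 9 at {P,R}

argmax u_2 = {P,R}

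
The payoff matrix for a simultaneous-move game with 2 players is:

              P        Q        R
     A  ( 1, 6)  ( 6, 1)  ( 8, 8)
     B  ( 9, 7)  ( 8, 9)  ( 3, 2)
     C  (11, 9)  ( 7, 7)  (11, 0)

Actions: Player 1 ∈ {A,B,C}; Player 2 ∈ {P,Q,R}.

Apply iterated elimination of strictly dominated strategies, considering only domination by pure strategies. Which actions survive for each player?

P1 drop A (C beats it: P:11>1 Q:7>6 R:11>8)
P2 drop R (P beats it: B:7>2 C:9>0)
P1→{B,C} P2→{P,Q}

IESDS → P1:{B,C} P2:{P,Q}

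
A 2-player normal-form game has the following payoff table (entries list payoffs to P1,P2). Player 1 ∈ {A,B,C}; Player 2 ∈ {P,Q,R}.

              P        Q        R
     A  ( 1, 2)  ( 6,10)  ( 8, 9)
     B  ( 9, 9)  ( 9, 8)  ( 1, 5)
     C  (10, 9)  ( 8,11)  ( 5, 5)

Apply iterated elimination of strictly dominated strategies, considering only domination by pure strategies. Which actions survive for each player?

P2 drop R (Q beats it: A:10>9 B:8>5 C:11>5)
P1 drop A (B beats it: P:9>1 Q:9>6)
P1→{B,C} P2→{P,Q}

Remaining: P1:{B,C} P2:{P,Q}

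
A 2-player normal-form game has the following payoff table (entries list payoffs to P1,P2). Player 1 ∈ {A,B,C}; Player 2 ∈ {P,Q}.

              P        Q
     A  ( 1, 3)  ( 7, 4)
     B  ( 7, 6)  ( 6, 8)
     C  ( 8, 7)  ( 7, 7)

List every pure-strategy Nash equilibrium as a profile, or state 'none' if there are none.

Nash profiles: (A,Q), (C,P), (C,Q)

(A,P): not NE [P1→C gives 8>1; P2→Q gives 4>3]
(A,Q): NE
(B,P): not NE [P1→C gives 8>7; P2→Q gives 8>6]
(B,Q): not NE [P1→C gives 7>6]
(C,P): NE
(C,Q): NE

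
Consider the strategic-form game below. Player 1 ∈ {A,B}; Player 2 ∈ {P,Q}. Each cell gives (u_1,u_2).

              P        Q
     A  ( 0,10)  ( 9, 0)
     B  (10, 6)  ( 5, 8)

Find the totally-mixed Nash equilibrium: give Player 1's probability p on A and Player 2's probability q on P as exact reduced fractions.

P1 indiff ⇒ q·0+(1-q)·9 = q·10+(1-q)·5 ⇒ q(-10) = (1-q)(-4) ⇒ q = 2/7
P2 indiff ⇒ p·10+(1-p)·6 = p·0+(1-p)·8 ⇒ p(10) = (1-p)(2) ⇒ p = 1/6

P1 mixes 1/6 on A; P2 mixes 2/7 on P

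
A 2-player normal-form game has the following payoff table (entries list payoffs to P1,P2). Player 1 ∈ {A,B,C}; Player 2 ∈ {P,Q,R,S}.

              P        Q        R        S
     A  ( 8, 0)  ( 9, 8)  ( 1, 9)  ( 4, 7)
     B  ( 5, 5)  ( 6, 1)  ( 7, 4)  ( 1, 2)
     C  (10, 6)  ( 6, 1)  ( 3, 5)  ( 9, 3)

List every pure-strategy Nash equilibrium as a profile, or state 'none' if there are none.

(A,P): not NE [P1→C gives 10>8; P2→R gives 9>0]
(A,Q): not NE [P2→R gives 9>8]
(A,R): not NE [P1→B gives 7>1]
(A,S): not NE [P1→C gives 9>4; P2→R gives 9>7]
(B,P): not NE [P1→C gives 10>5]
(B,Q): not NE [P1→A gives 9>6; P2→P gives 5>1]
(B,R): not NE [P2→P gives 5>4]
(B,S): not NE [P1→C gives 9>1; P2→P gives 5>2]
(C,P): NE
(C,Q): not NE [P1→A gives 9>6; P2→P gives 6>1]
(C,R): not NE [P1→B gives 7>3; P2→P gives 6>5]
(C,S): not NE [P2→P gives 6>3]

NE set: (C,P)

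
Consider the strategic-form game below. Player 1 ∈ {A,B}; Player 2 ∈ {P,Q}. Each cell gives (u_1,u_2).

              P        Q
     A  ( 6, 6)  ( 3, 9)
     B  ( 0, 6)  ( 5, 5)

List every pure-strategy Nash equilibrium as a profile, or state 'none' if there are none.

(A,P): not NE [P2→Q gives 9>6]
(A,Q): not NE [P1→B gives 5>3]
(B,P): not NE [P1→A gives 6>0]
(B,Q): not NE [P2→P gives 6>5]

Equilibria: none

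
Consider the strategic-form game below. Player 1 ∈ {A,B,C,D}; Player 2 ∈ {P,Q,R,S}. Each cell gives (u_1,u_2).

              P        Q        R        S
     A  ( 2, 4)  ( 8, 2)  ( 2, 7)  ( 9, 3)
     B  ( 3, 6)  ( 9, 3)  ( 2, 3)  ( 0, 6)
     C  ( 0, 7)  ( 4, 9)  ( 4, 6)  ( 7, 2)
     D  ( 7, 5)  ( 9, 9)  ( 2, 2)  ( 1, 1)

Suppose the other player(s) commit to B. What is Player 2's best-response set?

u_2(P vs B) = 6
u_2(Q vs B) = 3
u_2(R vs B) = 3
u_2(S vs B) = 6
max payoff 6 at {P,S}

BR_2 = {P,S}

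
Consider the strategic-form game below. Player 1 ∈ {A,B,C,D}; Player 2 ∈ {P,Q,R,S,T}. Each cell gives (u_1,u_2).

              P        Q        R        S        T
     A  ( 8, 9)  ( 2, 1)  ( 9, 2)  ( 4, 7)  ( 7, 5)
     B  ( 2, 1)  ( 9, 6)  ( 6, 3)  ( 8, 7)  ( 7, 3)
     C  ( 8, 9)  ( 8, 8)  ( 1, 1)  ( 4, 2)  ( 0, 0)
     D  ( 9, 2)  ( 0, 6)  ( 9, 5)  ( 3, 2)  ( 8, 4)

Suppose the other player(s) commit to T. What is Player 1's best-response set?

argmax u_1 = {D}

u_1(A vs T) = 7
u_1(B vs T) = 7
u_1(C vs T) = 0
u_1(D vs T) = 8
max payoff 8 at {D}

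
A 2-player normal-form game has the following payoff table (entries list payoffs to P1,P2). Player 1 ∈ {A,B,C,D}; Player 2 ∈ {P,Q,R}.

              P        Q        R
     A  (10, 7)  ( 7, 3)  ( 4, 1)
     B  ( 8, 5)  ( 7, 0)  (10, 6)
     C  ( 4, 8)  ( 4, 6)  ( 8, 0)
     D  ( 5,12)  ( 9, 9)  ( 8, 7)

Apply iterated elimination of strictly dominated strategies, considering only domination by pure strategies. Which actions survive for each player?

P1 drop C (B beats it: P:8>4 Q:7>4 R:10>8)
P2 drop Q (P beats it: A:7>3 B:5>0 D:12>9)
P1 drop D (B beats it: P:8>5 R:10>8)
P1→{A,B} P2→{P,R}

Survivors P1:{A,B} P2:{P,R}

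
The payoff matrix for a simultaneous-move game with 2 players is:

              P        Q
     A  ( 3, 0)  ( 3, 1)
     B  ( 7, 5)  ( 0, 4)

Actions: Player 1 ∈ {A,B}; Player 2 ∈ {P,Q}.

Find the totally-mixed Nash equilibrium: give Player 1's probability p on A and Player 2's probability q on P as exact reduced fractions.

P1 indiff ⇒ q·3+(1-q)·3 = q·7+(1-q)·0 ⇒ q(-4) = (1-q)(-3) ⇒ q = 3/7
P2 indiff ⇒ p·0+(1-p)·5 = p·1+(1-p)·4 ⇒ p(-1) = (1-p)(-1) ⇒ p = 1/2

p=1/2, q=3/7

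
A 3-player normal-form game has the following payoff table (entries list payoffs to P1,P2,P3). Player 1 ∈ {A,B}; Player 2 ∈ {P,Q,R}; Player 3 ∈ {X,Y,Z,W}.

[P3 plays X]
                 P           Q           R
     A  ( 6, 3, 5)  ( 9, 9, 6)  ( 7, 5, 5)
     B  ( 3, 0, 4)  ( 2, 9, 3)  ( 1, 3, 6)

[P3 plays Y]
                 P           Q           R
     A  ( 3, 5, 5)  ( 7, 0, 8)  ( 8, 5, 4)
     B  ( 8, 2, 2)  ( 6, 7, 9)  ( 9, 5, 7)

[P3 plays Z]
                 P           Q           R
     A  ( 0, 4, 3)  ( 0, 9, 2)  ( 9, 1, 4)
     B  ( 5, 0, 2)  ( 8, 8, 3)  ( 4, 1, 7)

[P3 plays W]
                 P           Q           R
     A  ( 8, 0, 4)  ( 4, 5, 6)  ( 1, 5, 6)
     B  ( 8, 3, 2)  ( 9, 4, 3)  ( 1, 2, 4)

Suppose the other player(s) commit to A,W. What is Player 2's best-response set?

u_2(P vs A,W) = 0
u_2(Q vs A,W) = 5
u_2(R vs A,W) = 5
max payoff 5 at {Q,R}

BR_2 = {Q,R}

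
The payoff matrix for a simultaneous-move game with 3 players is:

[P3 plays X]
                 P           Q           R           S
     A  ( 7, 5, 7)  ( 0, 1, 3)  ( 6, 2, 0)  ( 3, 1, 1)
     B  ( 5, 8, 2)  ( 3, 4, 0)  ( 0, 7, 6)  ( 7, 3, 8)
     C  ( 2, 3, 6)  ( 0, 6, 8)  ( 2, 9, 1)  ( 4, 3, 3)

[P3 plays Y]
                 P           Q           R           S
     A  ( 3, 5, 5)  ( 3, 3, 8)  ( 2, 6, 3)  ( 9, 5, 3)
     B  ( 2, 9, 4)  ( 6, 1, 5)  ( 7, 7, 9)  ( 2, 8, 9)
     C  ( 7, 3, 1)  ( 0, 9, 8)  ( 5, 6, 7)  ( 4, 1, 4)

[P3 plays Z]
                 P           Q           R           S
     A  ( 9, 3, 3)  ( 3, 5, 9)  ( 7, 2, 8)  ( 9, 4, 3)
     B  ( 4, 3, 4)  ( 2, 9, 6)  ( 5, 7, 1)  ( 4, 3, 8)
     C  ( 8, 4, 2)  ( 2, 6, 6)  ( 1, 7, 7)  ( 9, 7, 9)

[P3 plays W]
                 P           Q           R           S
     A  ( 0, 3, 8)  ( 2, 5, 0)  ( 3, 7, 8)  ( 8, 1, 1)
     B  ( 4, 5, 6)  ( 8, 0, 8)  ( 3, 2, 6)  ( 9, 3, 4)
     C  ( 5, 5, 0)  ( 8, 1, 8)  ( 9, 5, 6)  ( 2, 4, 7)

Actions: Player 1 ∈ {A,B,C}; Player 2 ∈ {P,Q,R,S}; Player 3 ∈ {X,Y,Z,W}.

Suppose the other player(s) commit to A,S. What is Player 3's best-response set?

u_3(X vs A,S) = 1
u_3(Y vs A,S) = 3
u_3(Z vs A,S) = 3
u_3(W vs A,S) = 1
max payoff 3 at {Y,Z}

BR_3 = {Y,Z}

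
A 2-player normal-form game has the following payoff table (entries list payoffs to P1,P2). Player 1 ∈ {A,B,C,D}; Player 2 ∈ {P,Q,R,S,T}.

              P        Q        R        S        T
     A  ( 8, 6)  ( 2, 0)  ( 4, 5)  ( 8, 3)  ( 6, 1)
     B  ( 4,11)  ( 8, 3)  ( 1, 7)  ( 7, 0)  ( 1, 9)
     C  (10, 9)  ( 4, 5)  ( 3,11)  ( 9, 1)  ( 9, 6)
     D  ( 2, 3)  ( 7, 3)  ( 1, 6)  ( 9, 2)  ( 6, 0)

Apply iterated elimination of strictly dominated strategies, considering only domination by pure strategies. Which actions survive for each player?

Remaining: P1:{A,C} P2:{P,R}

P2 drop Q (R beats it: A:5>0 B:7>3 C:11>5 D:6>3)
P1 drop B (A beats it: P:8>4 R:4>1 S:8>7 T:6>1)
P2 drop S (P beats it: A:6>3 C:9>1 D:3>2)
P1 drop D (C beats it: P:10>2 R:3>1 T:9>6)
P2 drop T (P beats it: A:6>1 C:9>6)
P1→{A,C} P2→{P,R}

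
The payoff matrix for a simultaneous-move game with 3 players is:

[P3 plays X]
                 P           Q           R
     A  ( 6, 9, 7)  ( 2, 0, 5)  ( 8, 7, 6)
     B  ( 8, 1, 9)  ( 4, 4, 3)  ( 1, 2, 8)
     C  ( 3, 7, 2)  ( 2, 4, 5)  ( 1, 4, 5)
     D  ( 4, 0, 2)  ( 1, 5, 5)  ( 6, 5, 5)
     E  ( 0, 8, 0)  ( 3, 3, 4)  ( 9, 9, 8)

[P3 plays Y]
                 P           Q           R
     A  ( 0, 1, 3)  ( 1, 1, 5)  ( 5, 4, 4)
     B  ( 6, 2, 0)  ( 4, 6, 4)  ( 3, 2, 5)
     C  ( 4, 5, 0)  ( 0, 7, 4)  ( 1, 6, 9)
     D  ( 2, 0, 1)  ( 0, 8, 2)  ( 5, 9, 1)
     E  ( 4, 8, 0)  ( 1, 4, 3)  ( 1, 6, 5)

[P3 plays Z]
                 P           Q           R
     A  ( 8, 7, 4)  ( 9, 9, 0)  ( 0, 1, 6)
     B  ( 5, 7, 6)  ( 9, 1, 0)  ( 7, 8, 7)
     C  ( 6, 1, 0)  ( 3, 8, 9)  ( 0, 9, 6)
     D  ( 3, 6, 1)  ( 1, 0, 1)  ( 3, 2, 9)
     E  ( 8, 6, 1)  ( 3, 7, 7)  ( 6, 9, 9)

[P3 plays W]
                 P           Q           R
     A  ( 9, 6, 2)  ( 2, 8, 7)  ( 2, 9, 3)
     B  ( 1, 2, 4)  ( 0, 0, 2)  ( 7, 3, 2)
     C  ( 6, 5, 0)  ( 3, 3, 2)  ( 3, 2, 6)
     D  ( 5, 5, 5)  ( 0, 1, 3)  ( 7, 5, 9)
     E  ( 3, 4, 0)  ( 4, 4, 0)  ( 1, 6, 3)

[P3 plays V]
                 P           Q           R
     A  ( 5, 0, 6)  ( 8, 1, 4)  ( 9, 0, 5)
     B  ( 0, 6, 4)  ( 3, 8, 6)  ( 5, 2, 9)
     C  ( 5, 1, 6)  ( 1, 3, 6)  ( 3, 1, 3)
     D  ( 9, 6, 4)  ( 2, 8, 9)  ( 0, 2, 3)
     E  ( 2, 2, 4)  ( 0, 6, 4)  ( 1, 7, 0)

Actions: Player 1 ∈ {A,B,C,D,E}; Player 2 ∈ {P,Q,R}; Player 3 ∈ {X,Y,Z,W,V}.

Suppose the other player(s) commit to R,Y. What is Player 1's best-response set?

u_1(A vs R,Y) = 5
u_1(B vs R,Y) = 3
u_1(C vs R,Y) = 1
u_1(D vs R,Y) = 5
u_1(E vs R,Y) = 1
max payoff 5 at {A,D}

argmax u_1 = {A,D}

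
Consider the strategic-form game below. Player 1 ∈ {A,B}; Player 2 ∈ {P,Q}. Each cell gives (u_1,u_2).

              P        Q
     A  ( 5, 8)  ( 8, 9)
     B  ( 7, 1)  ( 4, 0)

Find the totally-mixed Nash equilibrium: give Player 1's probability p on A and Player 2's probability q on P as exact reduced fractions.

(p,q) = (1/2, 2/3)

P1 indiff ⇒ q·5+(1-q)·8 = q·7+(1-q)·4 ⇒ q(-2) = (1-q)(-4) ⇒ q = 2/3
P2 indiff ⇒ p·8+(1-p)·1 = p·9+(1-p)·0 ⇒ p(-1) = (1-p)(-1) ⇒ p = 1/2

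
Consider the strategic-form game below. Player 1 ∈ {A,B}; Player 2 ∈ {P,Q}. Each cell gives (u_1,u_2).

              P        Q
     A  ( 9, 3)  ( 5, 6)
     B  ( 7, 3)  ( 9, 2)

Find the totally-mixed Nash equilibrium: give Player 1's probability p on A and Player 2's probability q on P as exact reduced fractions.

p=1/4, q=2/3

P1 indiff ⇒ q·9+(1-q)·5 = q·7+(1-q)·9 ⇒ q(2) = (1-q)(4) ⇒ q = 2/3
P2 indiff ⇒ p·3+(1-p)·3 = p·6+(1-p)·2 ⇒ p(-3) = (1-p)(-1) ⇒ p = 1/4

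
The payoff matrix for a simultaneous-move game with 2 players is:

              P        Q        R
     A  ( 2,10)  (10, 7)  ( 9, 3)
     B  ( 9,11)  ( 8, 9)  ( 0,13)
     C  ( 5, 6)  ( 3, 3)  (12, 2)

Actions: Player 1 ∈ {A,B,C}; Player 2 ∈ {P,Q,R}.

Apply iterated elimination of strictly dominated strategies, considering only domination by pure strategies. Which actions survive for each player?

IESDS → P1:{B,C} P2:{P,R}

P2 drop Q (P beats it: A:10>7 B:11>9 C:6>3)
P1 drop A (C beats it: P:5>2 R:12>9)
P1→{B,C} P2→{P,R}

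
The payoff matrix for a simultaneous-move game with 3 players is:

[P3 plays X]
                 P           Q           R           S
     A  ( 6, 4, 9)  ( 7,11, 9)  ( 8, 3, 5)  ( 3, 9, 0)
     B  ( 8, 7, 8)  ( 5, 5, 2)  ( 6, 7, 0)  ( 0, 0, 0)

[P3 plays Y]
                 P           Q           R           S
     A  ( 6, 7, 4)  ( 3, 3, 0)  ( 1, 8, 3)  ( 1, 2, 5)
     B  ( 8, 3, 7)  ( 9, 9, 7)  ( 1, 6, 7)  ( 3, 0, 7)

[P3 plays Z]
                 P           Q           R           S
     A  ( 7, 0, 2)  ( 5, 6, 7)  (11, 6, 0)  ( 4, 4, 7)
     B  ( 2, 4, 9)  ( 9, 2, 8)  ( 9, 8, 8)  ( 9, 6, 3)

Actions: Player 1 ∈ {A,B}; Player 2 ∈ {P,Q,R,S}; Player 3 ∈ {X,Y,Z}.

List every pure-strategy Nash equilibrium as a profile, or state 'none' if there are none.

NE set: (A,Q,X)

(A,P,X): not NE [P1→B gives 8>6; P2→Q gives 11>4]
(A,P,Y): not NE [P1→B gives 8>6; P2→R gives 8>7; P3→X gives 9>4]
(A,P,Z): not NE [P2→R gives 6>0; P3→X gives 9>2]
(A,Q,X): NE
(A,Q,Y): not NE [P1→B gives 9>3; P2→R gives 8>3; P3→X gives 9>0]
(A,Q,Z): not NE [P1→B gives 9>5; P3→X gives 9>7]
(A,R,X): not NE [P2→Q gives 11>3]
(A,R,Y): not NE [P3→X gives 5>3]
(A,R,Z): not NE [P3→X gives 5>0]
(A,S,X): not NE [P2→Q gives 11>9; P3→Z gives 7>0]
(A,S,Y): not NE [P1→B gives 3>1; P2→R gives 8>2; P3→Z gives 7>5]
(A,S,Z): not NE [P1→B gives 9>4; P2→R gives 6>4]
(B,P,X): not NE [P3→Z gives 9>8]
(B,P,Y): not NE [P2→Q gives 9>3; P3→Z gives 9>7]
(B,P,Z): not NE [P1→A gives 7>2; P2→R gives 8>4]
(B,Q,X): not NE [P1→A gives 7>5; P2→R gives 7>5; P3→Z gives 8>2]
(B,Q,Y): not NE [P3→Z gives 8>7]
(B,Q,Z): not NE [P2→R gives 8>2]
(B,R,X): not NE [P1→A gives 8>6; P3→Z gives 8>0]
(B,R,Y): not NE [P2→Q gives 9>6; P3→Z gives 8>7]
(B,R,Z): not NE [P1→A gives 11>9]
(B,S,X): not NE [P1→A gives 3>0; P2→R gives 7>0; P3→Y gives 7>0]
(B,S,Y): not NE [P2→Q gives 9>0]
(B,S,Z): not NE [P2→R gives 8>6; P3→Y gives 7>3]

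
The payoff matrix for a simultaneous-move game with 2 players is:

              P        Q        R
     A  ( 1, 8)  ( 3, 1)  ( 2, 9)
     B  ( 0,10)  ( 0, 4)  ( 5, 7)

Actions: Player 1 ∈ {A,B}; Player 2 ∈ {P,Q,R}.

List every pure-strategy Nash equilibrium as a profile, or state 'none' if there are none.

PSNE: ∅

(A,P): not NE [P2→R gives 9>8]
(A,Q): not NE [P2→R gives 9>1]
(A,R): not NE [P1→B gives 5>2]
(B,P): not NE [P1→A gives 1>0]
(B,Q): not NE [P1→A gives 3>0; P2→P gives 10>4]
(B,R): not NE [P2→P gives 10>7]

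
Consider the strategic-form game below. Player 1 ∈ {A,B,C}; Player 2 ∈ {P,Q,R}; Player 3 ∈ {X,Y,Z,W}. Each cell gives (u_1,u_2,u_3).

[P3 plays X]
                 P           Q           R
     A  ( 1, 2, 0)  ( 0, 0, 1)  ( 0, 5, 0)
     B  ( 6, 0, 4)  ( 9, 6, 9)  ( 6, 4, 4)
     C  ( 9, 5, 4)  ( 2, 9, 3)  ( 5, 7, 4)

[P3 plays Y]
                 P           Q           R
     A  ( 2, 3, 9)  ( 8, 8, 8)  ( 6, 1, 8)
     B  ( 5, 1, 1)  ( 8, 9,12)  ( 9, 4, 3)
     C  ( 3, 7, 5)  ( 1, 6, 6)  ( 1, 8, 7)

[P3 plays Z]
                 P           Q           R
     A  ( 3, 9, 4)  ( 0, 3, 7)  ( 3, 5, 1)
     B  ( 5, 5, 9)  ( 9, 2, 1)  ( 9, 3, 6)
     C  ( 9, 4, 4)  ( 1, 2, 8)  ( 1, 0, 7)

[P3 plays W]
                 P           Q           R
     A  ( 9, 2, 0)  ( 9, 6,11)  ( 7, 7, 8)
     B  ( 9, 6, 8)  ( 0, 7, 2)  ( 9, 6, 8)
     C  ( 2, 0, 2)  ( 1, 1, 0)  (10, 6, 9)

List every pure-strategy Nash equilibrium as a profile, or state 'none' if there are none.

NE set: (B,Q,Y), (C,R,W)

(A,P,X): not NE [P1→C gives 9>1; P2→R gives 5>2; P3→Y gives 9>0]
(A,P,Y): not NE [P1→B gives 5>2; P2→Q gives 8>3]
(A,P,Z): not NE [P1→C gives 9>3; P3→Y gives 9>4]
(A,P,W): not NE [P2→R gives 7>2; P3→Y gives 9>0]
(A,Q,X): not NE [P1→B gives 9>0; P2→R gives 5>0; P3→W gives 11>1]
(A,Q,Y): not NE [P3→W gives 11>8]
(A,Q,Z): not NE [P1→B gives 9>0; P2→P gives 9>3; P3→W gives 11>7]
(A,Q,W): not NE [P2→R gives 7>6]
(A,R,X): not NE [P1→B gives 6>0; P3→W gives 8>0]
(A,R,Y): not NE [P1→B gives 9>6; P2→Q gives 8>1]
(A,R,Z): not NE [P1→B gives 9>3; P2→P gives 9>5; P3→W gives 8>1]
(A,R,W): not NE [P1→C gives 10>7]
(B,P,X): not NE [P1→C gives 9>6; P2→Q gives 6>0; P3→Z gives 9>4]
(B,P,Y): not NE [P2→Q gives 9>1; P3→Z gives 9>1]
(B,P,Z): not NE [P1→C gives 9>5]
(B,P,W): not NE [P2→Q gives 7>6; P3→Z gives 9>8]
(B,Q,X): not NE [P3→Y gives 12>9]
(B,Q,Y): NE
(B,Q,Z): not NE [P2→P gives 5>2; P3→Y gives 12>1]
(B,Q,W): not NE [P1→A gives 9>0; P3→Y gives 12>2]
(B,R,X): not NE [P2→Q gives 6>4; P3→W gives 8>4]
(B,R,Y): not NE [P2→Q gives 9>4; P3→W gives 8>3]
(B,R,Z): not NE [P2→P gives 5>3; P3→W gives 8>6]
(B,R,W): not NE [P1→C gives 10>9; P2→Q gives 7>6]
(C,P,X): not NE [P2→Q gives 9>5; P3→Y gives 5>4]
(C,P,Y): not NE [P1→B gives 5>3; P2→R gives 8>7]
(C,P,Z): not NE [P3→Y gives 5>4]
(C,P,W): not NE [P1→B gives 9>2; P2→R gives 6>0; P3→Y gives 5>2]
(C,Q,X): not NE [P1→B gives 9>2; P3→Z gives 8>3]
(C,Q,Y): not NE [P1→B gives 8>1; P2→R gives 8>6; P3→Z gives 8>6]
(C,Q,Z): not NE [P1→B gives 9>1; P2→P gives 4>2]
(C,Q,W): not NE [P1→A gives 9>1; P2→R gives 6>1; P3→Z gives 8>0]
(C,R,X): not NE [P1→B gives 6>5; P2→Q gives 9>7; P3→W gives 9>4]
(C,R,Y): not NE [P1→B gives 9>1; P3→W gives 9>7]
(C,R,Z): not NE [P1→B gives 9>1; P2→P gives 4>0; P3→W gives 9>7]
(C,R,W): NE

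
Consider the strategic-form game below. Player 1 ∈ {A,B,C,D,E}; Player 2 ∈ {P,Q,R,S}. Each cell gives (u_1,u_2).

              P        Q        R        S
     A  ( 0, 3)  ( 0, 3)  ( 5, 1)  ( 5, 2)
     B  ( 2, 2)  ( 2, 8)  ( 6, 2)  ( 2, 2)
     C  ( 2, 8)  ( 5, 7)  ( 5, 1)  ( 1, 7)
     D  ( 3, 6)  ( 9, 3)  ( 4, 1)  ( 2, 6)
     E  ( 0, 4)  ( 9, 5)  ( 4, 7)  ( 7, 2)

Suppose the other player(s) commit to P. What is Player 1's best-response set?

u_1(A vs P) = 0
u_1(B vs P) = 2
u_1(C vs P) = 2
u_1(D vs P) = 3
u_1(E vs P) = 0
max payoff 3 at {D}

P1 best: {D}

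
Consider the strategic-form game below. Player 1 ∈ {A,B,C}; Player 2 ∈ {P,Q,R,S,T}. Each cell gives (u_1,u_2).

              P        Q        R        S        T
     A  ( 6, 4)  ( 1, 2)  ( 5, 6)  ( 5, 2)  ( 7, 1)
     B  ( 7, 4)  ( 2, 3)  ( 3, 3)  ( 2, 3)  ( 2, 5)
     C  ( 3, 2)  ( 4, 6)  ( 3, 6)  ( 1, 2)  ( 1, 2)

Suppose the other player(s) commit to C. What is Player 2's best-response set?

BR_2 = {Q,R}

u_2(P vs C) = 2
u_2(Q vs C) = 6
u_2(R vs C) = 6
u_2(S vs C) = 2
u_2(T vs C) = 2
max payoff 6 at {Q,R}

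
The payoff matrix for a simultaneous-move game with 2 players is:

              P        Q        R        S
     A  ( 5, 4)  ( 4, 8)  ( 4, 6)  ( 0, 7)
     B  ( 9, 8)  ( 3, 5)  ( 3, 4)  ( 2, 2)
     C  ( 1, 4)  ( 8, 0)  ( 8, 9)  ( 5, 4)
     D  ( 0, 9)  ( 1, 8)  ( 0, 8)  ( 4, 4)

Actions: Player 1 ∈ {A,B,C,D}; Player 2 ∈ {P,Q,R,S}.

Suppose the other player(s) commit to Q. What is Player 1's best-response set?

u_1(A vs Q) = 4
u_1(B vs Q) = 3
u_1(C vs Q) = 8
u_1(D vs Q) = 1
max payoff 8 at {C}

BR_1 = {C}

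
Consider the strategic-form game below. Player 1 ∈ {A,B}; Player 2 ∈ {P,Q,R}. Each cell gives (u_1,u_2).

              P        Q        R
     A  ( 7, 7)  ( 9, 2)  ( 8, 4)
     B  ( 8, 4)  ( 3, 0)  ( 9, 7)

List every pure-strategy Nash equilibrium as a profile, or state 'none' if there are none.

(A,P): not NE [P1→B gives 8>7]
(A,Q): not NE [P2→P gives 7>2]
(A,R): not NE [P1→B gives 9>8; P2→P gives 7>4]
(B,P): not NE [P2→R gives 7>4]
(B,Q): not NE [P1→A gives 9>3; P2→R gives 7>0]
(B,R): NE

PSNE = {(B,R)}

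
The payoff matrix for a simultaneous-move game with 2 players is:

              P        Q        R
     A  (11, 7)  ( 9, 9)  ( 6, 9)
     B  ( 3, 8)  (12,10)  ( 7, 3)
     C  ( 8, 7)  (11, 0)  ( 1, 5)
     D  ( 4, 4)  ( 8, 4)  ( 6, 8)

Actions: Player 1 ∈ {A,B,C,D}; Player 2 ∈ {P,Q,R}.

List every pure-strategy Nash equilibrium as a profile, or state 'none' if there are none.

NE set: (B,Q)

(A,P): not NE [P2→R gives 9>7]
(A,Q): not NE [P1→B gives 12>9]
(A,R): not NE [P1→B gives 7>6]
(B,P): not NE [P1→A gives 11>3; P2→Q gives 10>8]
(B,Q): NE
(B,R): not NE [P2→Q gives 10>3]
(C,P): not NE [P1→A gives 11>8]
(C,Q): not NE [P1→B gives 12>11; P2→P gives 7>0]
(C,R): not NE [P1→B gives 7>1; P2→P gives 7>5]
(D,P): not NE [P1→A gives 11>4; P2→R gives 8>4]
(D,Q): not NE [P1→B gives 12>8; P2→R gives 8>4]
(D,R): not NE [P1→B gives 7>6]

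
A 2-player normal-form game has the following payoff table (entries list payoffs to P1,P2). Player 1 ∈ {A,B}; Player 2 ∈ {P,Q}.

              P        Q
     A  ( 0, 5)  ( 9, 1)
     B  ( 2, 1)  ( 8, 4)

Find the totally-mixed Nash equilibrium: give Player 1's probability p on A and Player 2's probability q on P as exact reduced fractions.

p=3/7, q=1/3

P1 indiff ⇒ q·0+(1-q)·9 = q·2+(1-q)·8 ⇒ q(-2) = (1-q)(-1) ⇒ q = 1/3
P2 indiff ⇒ p·5+(1-p)·1 = p·1+(1-p)·4 ⇒ p(4) = (1-p)(3) ⇒ p = 3/7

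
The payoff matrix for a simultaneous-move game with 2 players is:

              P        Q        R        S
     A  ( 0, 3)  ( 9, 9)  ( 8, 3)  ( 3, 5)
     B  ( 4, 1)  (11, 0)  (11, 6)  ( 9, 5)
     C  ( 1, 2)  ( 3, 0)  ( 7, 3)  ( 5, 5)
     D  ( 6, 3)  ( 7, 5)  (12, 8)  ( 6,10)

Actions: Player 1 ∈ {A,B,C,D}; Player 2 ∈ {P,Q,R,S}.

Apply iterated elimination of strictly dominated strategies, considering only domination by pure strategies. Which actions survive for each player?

IESDS → P1:{B,D} P2:{R,S}

P1 drop A (B beats it: P:4>0 Q:11>9 R:11>8 S:9>3)
P1 drop C (B beats it: P:4>1 Q:11>3 R:11>7 S:9>5)
P2 drop P (R beats it: B:6>1 D:8>3)
P2 drop Q (R beats it: B:6>0 D:8>5)
P1→{B,D} P2→{R,S}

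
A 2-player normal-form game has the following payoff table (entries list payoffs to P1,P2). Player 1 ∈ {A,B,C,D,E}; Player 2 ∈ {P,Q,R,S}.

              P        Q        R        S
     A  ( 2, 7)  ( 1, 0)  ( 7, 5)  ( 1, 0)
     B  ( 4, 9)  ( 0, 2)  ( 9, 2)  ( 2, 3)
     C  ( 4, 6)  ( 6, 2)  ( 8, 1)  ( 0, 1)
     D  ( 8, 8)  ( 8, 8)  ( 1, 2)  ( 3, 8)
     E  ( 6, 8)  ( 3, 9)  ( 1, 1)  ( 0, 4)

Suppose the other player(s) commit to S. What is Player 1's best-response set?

BR_1 = {D}

u_1(A vs S) = 1
u_1(B vs S) = 2
u_1(C vs S) = 0
u_1(D vs S) = 3
u_1(E vs S) = 0
max payoff 3 at {D}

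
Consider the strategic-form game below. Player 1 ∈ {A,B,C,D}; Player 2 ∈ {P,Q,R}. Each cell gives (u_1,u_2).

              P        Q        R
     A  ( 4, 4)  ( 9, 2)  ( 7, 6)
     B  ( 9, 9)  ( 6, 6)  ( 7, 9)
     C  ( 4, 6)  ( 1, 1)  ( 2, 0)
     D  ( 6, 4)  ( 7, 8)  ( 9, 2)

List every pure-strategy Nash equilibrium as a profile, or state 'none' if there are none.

(A,P): not NE [P1→B gives 9>4; P2→R gives 6>4]
(A,Q): not NE [P2→R gives 6>2]
(A,R): not NE [P1→D gives 9>7]
(B,P): NE
(B,Q): not NE [P1→A gives 9>6; P2→R gives 9>6]
(B,R): not NE [P1→D gives 9>7]
(C,P): not NE [P1→B gives 9>4]
(C,Q): not NE [P1→A gives 9>1; P2→P gives 6>1]
(C,R): not NE [P1→D gives 9>2; P2→P gives 6>0]
(D,P): not NE [P1→B gives 9>6; P2→Q gives 8>4]
(D,Q): not NE [P1→A gives 9>7]
(D,R): not NE [P2→Q gives 8>2]

PSNE = {(B,P)}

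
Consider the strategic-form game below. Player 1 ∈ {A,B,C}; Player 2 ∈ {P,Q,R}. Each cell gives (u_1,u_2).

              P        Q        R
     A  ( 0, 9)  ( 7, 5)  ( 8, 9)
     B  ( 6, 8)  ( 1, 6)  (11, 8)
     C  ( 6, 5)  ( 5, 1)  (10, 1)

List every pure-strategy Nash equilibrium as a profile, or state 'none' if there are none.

Nash profiles: (B,P), (B,R), (C,P)

(A,P): not NE [P1→C gives 6>0]
(A,Q): not NE [P2→R gives 9>5]
(A,R): not NE [P1→B gives 11>8]
(B,P): NE
(B,Q): not NE [P1→A gives 7>1; P2→R gives 8>6]
(B,R): NE
(C,P): NE
(C,Q): not NE [P1→A gives 7>5; P2→P gives 5>1]
(C,R): not NE [P1→B gives 11>10; P2→P gives 5>1]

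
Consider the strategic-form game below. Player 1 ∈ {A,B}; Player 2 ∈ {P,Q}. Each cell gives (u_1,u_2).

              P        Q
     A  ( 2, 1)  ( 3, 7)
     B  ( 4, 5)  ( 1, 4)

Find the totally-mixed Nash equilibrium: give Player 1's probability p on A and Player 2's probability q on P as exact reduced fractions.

p=1/7, q=1/2

P1 indiff ⇒ q·2+(1-q)·3 = q·4+(1-q)·1 ⇒ q(-2) = (1-q)(-2) ⇒ q = 1/2
P2 indiff ⇒ p·1+(1-p)·5 = p·7+(1-p)·4 ⇒ p(-6) = (1-p)(-1) ⇒ p = 1/7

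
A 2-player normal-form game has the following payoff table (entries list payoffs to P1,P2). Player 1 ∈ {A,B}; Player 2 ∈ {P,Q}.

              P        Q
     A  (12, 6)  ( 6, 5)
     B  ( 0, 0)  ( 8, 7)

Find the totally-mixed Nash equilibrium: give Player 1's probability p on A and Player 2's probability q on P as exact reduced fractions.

(p,q) = (7/8, 1/7)

P1 indiff ⇒ q·12+(1-q)·6 = q·0+(1-q)·8 ⇒ q(12) = (1-q)(2) ⇒ q = 1/7
P2 indiff ⇒ p·6+(1-p)·0 = p·5+(1-p)·7 ⇒ p(1) = (1-p)(7) ⇒ p = 7/8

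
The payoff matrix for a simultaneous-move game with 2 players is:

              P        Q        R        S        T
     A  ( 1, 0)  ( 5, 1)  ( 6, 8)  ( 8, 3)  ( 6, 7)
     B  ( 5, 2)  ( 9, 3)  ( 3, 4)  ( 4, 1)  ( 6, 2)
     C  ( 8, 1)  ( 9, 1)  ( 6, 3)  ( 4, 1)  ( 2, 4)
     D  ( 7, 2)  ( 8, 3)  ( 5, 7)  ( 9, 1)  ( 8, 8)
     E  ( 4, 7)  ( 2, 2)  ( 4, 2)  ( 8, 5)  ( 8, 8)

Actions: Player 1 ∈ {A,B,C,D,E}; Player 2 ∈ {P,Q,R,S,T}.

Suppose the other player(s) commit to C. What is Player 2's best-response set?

BR_2 = {T}

u_2(P vs C) = 1
u_2(Q vs C) = 1
u_2(R vs C) = 3
u_2(S vs C) = 1
u_2(T vs C) = 4
max payoff 4 at {T}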